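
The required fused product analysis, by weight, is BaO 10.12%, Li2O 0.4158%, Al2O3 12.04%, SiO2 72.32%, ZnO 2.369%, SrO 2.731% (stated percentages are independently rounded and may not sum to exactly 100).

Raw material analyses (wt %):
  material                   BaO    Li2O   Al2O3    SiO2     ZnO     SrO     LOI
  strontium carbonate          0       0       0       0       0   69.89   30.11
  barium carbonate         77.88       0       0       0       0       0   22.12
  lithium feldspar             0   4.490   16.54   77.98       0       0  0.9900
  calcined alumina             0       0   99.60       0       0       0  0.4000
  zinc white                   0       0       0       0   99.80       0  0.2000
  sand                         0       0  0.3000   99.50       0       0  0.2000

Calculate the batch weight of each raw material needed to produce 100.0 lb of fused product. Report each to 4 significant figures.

Working values are printed rounded off to 4 significant figures at each printed step. Each numeric step maintains full float precision in every operation; every reported result takes a single rounding — the derived quantities (the six compositions, LOI, the totals, the yield, net glass mass) are re-derived from the batch weights on 100.0 lb of glass in exact precision, as written in question or answer.
Oxide-by-oxide targets in 100.0 lb fused product:
  BaO: 10.12% × 100.0 = 10.12 lb
  Li2O: 0.4158% × 100.0 = 0.4158 lb
  Al2O3: 12.04% × 100.0 = 12.04 lb
  SiO2: 72.32% × 100.0 = 72.32 lb
  ZnO: 2.369% × 100.0 = 2.369 lb
  SrO: 2.731% × 100.0 = 2.731 lb
Per-oxide balance check on the weights just shown, versus the basis set out (sums match the target masses once rounding is allowed for):
  BaO: 12.99·0.7788 = 10.12 lb (target 10.12 lb)
  Li2O: 9.261·0.04490 = 0.4158 lb (target 0.4158 lb)
  Al2O3: 9.261·0.1654 + 10.35·0.9960 + 65.43·0.003000 = 12.04 lb (target 12.04 lb)
  SiO2: 9.261·0.7798 + 65.43·0.9950 = 72.32 lb (target 72.32 lb)
  ZnO: 2.374·0.9980 = 2.369 lb (target 2.369 lb)
  SrO: 3.908·0.6989 = 2.731 lb (target 2.731 lb)
Glass-mass bookkeeping: whole batch net of LOI = 99.99 lb (targets for the oxides total 100.0 lb; the stated basis being 100.0 lb — any gap is answer rounding).
Whole-batch sum: Σ batch = 104.3 lb; Σ batch·LOI gives LOI loss = 4.319 lb; as yield: glass ÷ batch → 95.86%.

Batch per 100.0 lb fused product:
  strontium carbonate: 3.908 lb
  barium carbonate: 12.99 lb
  lithium feldspar: 9.261 lb
  calcined alumina: 10.35 lb
  zinc white: 2.374 lb
  sand: 65.43 lb
Total batch = 104.3 lb; LOI loss = 4.319 lb; yield = 95.86%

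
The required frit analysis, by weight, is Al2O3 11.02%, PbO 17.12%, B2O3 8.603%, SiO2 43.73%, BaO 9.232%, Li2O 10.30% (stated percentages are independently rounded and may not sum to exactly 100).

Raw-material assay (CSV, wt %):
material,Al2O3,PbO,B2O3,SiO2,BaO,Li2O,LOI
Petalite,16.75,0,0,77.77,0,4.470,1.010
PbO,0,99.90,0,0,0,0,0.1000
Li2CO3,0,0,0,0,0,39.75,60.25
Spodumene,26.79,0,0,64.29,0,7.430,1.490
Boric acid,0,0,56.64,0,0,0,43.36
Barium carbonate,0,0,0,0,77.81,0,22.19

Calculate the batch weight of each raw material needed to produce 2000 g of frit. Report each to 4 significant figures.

Mid-chain values are displayed rounded to four significant digits between the steps — the working math carries full precision in all steps; exactly one rounding goes into every reported number. The derived quantities are rebuilt from the batch weights per 2000 g of glass in full float precision (yield, totals, the six compositions, net glass mass, LOI), exactly as printed in the problem or answer text.
Target masses of each oxide per 2000 g frit:
  Al2O3: 11.02% × 2000 = 220.4 g
  PbO: 17.12% × 2000 = 342.4 g
  B2O3: 8.603% × 2000 = 172.1 g
  SiO2: 43.73% × 2000 = 874.6 g
  BaO: 9.232% × 2000 = 184.6 g
  Li2O: 10.30% × 2000 = 206.0 g
Sums-versus-targets review per the reported batch figures, for the quoted basis mass (target by target, the sums agree net of answer rounding effects):
  Al2O3: 920.0·0.1675 + 247.5·0.2679 = 220.4 g (target 220.4 g)
  PbO: 342.7·0.9990 = 342.4 g (target 342.4 g)
  B2O3: 303.8·0.5664 = 172.1 g (target 172.1 g)
  SiO2: 920.0·0.7777 + 247.5·0.6429 = 874.6 g (target 874.6 g)
  BaO: 237.3·0.7781 = 184.6 g (target 184.6 g)
  Li2O: 920.0·0.04470 + 368.5·0.3975 + 247.5·0.07430 = 206.0 g (target 206.0 g)
Mass balance on the glass: batch Σ − ignition loss = 2000 g (per-oxide target masses sum to 2000 g; stated basis 2000 g — a pure rounding effect).
Batch total: Σ batch = 2420 g; loss to ignition Σ batch·LOI = 419.7 g; as yield: glass ÷ batch → 82.65%.

Batch per 2000 g frit:
  Petalite: 920.0 g
  PbO: 342.7 g
  Li2CO3: 368.5 g
  Spodumene: 247.5 g
  Boric acid: 303.8 g
  Barium carbonate: 237.3 g
Total batch = 2420 g; LOI loss = 419.7 g; yield = 82.65%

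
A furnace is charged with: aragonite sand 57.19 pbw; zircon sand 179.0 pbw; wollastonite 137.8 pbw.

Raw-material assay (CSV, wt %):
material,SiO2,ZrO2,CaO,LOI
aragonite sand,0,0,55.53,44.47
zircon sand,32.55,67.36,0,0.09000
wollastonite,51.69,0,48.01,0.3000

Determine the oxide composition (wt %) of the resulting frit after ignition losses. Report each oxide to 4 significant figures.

Glass mass = 348.0 pbw (batch 374.0 − LOI 26.01).
Composition: SiO2 37.21%, ZrO2 34.65%, CaO 28.14%

All internal work maintains full float precision through the solve. Rounding to four significant digits extends to each in-between result as displayed — each reported figure takes a single rounding; all derived quantities are re-derived at full precision (the three compositions, the totals, LOI, net glass mass, the yield) from the batch weights at 348.0 pbw of glass exactly as printed in the problem or the answer.
Oxide-by-oxide delivered mass:
  SiO2: 179.0·0.3255 + 137.8·0.5169 = 129.5 pbw
  ZrO2: 179.0·0.6736 = 120.6 pbw
  CaO: 57.19·0.5553 + 137.8·0.4801 = 97.92 pbw
LOI: 57.19·0.4447 + 179.0·9.000e-04 + 137.8·0.003000 = 26.01 pbw
Resulting glass, batch − LOI: 374.0 − 26.01 = 348.0 pbw (matching Σ of the oxides)
wt % = 100 × oxide mass / glass mass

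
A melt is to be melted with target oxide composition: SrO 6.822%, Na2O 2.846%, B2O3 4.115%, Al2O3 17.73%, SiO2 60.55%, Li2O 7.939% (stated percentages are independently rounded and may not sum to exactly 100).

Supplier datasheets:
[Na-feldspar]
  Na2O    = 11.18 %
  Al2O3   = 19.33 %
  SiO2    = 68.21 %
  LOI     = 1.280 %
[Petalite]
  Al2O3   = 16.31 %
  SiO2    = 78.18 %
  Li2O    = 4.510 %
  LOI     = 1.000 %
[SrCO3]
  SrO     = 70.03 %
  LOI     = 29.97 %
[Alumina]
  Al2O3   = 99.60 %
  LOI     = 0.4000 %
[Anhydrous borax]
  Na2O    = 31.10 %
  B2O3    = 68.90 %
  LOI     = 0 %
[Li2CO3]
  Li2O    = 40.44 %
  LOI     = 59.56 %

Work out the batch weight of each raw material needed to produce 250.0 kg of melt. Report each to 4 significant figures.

Batch per 250.0 kg melt:
  Na-feldspar: 22.11 kg
  Petalite: 174.3 kg
  SrCO3: 24.35 kg
  Alumina: 11.66 kg
  Anhydrous borax: 14.93 kg
  Li2CO3: 29.64 kg
Total batch = 277.0 kg; LOI loss = 27.02 kg; yield = 90.24%

Exact precision is carried through every step; the intermediate values are shown, rounded to 4 significant digits, across the worked steps — exactly one rounding lands on each reported result — all derived quantities (ignition loss, the totals, the yield, glass mass, six oxide percentages) are rebuilt at full float precision from the weighed amounts per 250.0 kg of glass exactly as shown in the question or the answer.
Oxide mass targets, per 250.0 kg melt:
  SrO: 6.822% × 250.0 = 17.06 kg
  Na2O: 2.846% × 250.0 = 7.115 kg
  B2O3: 4.115% × 250.0 = 10.29 kg
  Al2O3: 17.73% × 250.0 = 44.32 kg
  SiO2: 60.55% × 250.0 = 151.4 kg
  Li2O: 7.939% × 250.0 = 19.85 kg
A balance pass over the oxides, per the reported batch figures, against the basis in use (delivered sums recover each target net of answer rounding effects):
  SrO: 24.35·0.7003 = 17.05 kg (target 17.06 kg)
  Na2O: 22.11·0.1118 + 14.93·0.3110 = 7.115 kg (target 7.115 kg)
  B2O3: 14.93·0.6890 = 10.29 kg (target 10.29 kg)
  Al2O3: 22.11·0.1933 + 174.3·0.1631 + 11.66·0.9960 = 44.32 kg (target 44.32 kg)
  SiO2: 22.11·0.6821 + 174.3·0.7818 = 151.3 kg (target 151.4 kg)
  Li2O: 174.3·0.04510 + 29.64·0.4044 = 19.85 kg (target 19.85 kg)
Glass-mass bookkeeping: net batch after ignition = 250.0 kg (per-oxide target masses sum to 250.0 kg; versus the stated basis of 250.0 kg — any gap is answer rounding).
Adding the batch up: Σ batch = 277.0 kg; LOI loss = Σ batch·LOI = 27.02 kg; yield, glass over the total, = 90.24%.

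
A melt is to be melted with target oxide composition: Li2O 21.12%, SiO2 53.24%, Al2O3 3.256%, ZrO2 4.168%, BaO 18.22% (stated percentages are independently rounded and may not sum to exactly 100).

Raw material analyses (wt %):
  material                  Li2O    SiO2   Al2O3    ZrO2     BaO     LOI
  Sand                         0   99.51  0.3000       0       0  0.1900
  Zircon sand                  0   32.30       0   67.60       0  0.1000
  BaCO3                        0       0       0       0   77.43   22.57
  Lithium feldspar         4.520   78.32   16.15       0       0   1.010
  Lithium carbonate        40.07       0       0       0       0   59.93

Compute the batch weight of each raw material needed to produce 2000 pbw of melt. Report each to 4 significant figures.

The intermediate values are printed rounded to 4 significant figures across the worked steps. Every computation maintains full float precision through the solve. Each reported figure takes just one rounding — derived quantities (glass mass, five oxide percentages, the totals, ignition loss, yield) are re-derived from the weighed amounts per 2000 pbw of glass at exact precision as set out in the problem or answer text.
Oxide mass targets, per 2000 pbw melt:
  Li2O: 21.12% × 2000 = 422.4 pbw
  SiO2: 53.24% × 2000 = 1065 pbw
  Al2O3: 3.256% × 2000 = 65.12 pbw
  ZrO2: 4.168% × 2000 = 83.36 pbw
  BaO: 18.22% × 2000 = 364.4 pbw
Verifying the oxide balance working from each reported weight, versus the basis set out (sums match the target masses within answer rounding):
  Li2O: 389.8·0.04520 + 1010·0.4007 = 422.3 pbw (target 422.4 pbw)
  SiO2: 723.2·0.9951 + 123.3·0.3230 + 389.8·0.7832 = 1065 pbw (target 1065 pbw)
  Al2O3: 723.2·0.003000 + 389.8·0.1615 = 65.12 pbw (target 65.12 pbw)
  ZrO2: 123.3·0.6760 = 83.35 pbw (target 83.36 pbw)
  BaO: 470.6·0.7743 = 364.4 pbw (target 364.4 pbw)
Glass-mass bookkeeping: total batch − LOI = 2000 pbw (per-oxide target masses sum to 2000 pbw; stated basis 2000 pbw — differing by rounding only).
Batch grand total — Σ batch = 2717 pbw; LOI removed, Σ of batch·LOI: 716.9 pbw; the yield ratio, glass ÷ batch: 73.61%.

Batch per 2000 pbw melt:
  Sand: 723.2 pbw
  Zircon sand: 123.3 pbw
  BaCO3: 470.6 pbw
  Lithium feldspar: 389.8 pbw
  Lithium carbonate: 1010 pbw
Total batch = 2717 pbw; LOI loss = 716.9 pbw; yield = 73.61%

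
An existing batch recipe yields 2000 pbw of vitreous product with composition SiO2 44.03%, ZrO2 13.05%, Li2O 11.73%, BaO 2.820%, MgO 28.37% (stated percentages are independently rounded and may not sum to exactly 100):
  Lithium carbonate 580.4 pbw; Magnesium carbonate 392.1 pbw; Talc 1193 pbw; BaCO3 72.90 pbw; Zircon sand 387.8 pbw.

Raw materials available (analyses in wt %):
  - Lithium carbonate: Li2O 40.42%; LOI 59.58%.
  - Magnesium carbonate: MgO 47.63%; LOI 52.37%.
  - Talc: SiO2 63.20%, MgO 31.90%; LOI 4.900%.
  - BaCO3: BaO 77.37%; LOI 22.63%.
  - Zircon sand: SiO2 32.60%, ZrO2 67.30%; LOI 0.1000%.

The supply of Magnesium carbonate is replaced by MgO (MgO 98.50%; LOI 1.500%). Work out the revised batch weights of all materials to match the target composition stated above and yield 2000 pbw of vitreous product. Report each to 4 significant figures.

Each numeric step holds exact precision at every stage; working values are shown, with 4-significant-digit rounding, at each printed step — every reported result takes just one rounding. All derived quantities, including the totals, the five compositions, LOI, yield, glass mass, are re-derived from the weighed amounts at 2000 pbw of glass at exact precision, exactly as printed in question or answer.
Oxide mass targets, per 2000 pbw vitreous product:
  SiO2: 44.03% × 2000 = 880.6 pbw
  ZrO2: 13.05% × 2000 = 261.0 pbw
  Li2O: 11.73% × 2000 = 234.6 pbw
  BaO: 2.820% × 2000 = 56.40 pbw
  MgO: 28.37% × 2000 = 567.4 pbw
Oxide-by-oxide audit on the weights just shown, at the basis given (oxide sums agree with the targets within answer rounding):
  SiO2: 1193·0.6320 + 387.8·0.3260 = 880.4 pbw (target 880.6 pbw)
  ZrO2: 387.8·0.6730 = 261.0 pbw (target 261.0 pbw)
  Li2O: 580.4·0.4042 = 234.6 pbw (target 234.6 pbw)
  BaO: 72.90·0.7737 = 56.40 pbw (target 56.40 pbw)
  MgO: 189.6·0.9850 + 1193·0.3190 = 567.3 pbw (target 567.4 pbw)
The glass-mass cross-check: total batch − LOI = 2000 pbw (per-oxide target masses sum to 2000 pbw; against the stated basis, 2000 pbw — differing by rounding only).
Adding the batch up: Σ batch = 2424 pbw; Σ batch·LOI gives LOI loss = 424.0 pbw; yield: glass divided by total = 82.51%.

Revised batch per 2000 pbw vitreous product:
  Lithium carbonate: 580.4 pbw
  MgO: 189.6 pbw
  Talc: 1193 pbw
  BaCO3: 72.90 pbw
  Zircon sand: 387.8 pbw
Total batch = 2424 pbw; LOI loss = 424.0 pbw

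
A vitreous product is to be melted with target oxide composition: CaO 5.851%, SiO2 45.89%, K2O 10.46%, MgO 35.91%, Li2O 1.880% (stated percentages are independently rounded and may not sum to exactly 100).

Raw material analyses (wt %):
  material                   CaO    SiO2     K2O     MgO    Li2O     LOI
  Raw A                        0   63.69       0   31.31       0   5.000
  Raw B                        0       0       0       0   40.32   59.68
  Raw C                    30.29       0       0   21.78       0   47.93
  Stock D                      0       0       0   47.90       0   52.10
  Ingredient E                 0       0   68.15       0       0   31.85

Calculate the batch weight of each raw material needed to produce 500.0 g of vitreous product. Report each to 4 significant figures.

Intermediates are printed, with 4-significant-digit rounding, across the worked steps; each numeric step maintains full precision in every operation — every reported number is rounded exactly once; all derived quantities, which include the five compositions, glass mass, the totals, the yield, ignition loss, are re-derived in full float precision, precisely as stated by problem or answer, from the batch weights for 500.0 g of glass.
Target oxide masses per 500.0 g vitreous product:
  CaO: 5.851% × 500.0 = 29.26 g
  SiO2: 45.89% × 500.0 = 229.4 g
  K2O: 10.46% × 500.0 = 52.30 g
  MgO: 35.91% × 500.0 = 179.6 g
  Li2O: 1.880% × 500.0 = 9.400 g
Sums-versus-targets review with the batch weights as given, under the basis named above (target by target, the sums agree modulo rounding of the values):
  CaO: 96.58·0.3029 = 29.25 g (target 29.26 g)
  SiO2: 360.3·0.6369 = 229.5 g (target 229.4 g)
  K2O: 76.74·0.6815 = 52.30 g (target 52.30 g)
  MgO: 360.3·0.3131 + 96.58·0.2178 + 95.44·0.4790 = 179.6 g (target 179.6 g)
  Li2O: 23.31·0.4032 = 9.399 g (target 9.400 g)
Glass-mass bookkeeping: batch total minus LOI = 500.0 g (summing oxide targets gives 500.0 g; versus the stated basis of 500.0 g — gaps are rounding artifacts).
Adding the batch up: Σ batch = 652.4 g; Σ batch·LOI gives LOI loss = 152.4 g; the yield ratio, glass ÷ batch: 76.64%.

Batch per 500.0 g vitreous product:
  Raw A: 360.3 g
  Raw B: 23.31 g
  Raw C: 96.58 g
  Stock D: 95.44 g
  Ingredient E: 76.74 g
Total batch = 652.4 g; LOI loss = 152.4 g; yield = 76.64%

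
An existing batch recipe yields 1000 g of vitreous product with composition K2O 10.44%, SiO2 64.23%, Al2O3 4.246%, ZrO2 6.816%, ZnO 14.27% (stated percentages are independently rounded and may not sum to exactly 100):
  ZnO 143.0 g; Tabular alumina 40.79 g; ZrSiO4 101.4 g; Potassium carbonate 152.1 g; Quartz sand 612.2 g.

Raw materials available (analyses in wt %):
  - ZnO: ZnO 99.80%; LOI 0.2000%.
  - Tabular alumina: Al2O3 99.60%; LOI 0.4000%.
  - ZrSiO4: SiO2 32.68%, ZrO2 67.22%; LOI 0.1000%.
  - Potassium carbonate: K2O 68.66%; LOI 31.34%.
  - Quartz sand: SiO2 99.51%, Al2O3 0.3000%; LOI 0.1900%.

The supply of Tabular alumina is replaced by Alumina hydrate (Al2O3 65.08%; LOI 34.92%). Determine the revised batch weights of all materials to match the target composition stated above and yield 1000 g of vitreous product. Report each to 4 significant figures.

Revised batch per 1000 g vitreous product:
  ZnO: 143.0 g
  Alumina hydrate: 62.42 g
  ZrSiO4: 101.4 g
  Potassium carbonate: 152.1 g
  Quartz sand: 612.2 g
Total batch = 1071 g; LOI loss = 71.02 g

Full float precision is maintained through every step. In-progress results appear, with 4-significant-figure rounding, across the worked steps; every reported result sees exactly one rounding — all derived quantities, which include LOI, the totals, the five compositions, the yield, net glass mass, are carried at full precision, as written in the problem or the answer, using the weight values per 1000 g of glass.
Target masses of each oxide per 1000 g vitreous product:
  K2O: 10.44% × 1000 = 104.4 g
  SiO2: 64.23% × 1000 = 642.3 g
  Al2O3: 4.246% × 1000 = 42.46 g
  ZrO2: 6.816% × 1000 = 68.16 g
  ZnO: 14.27% × 1000 = 142.7 g
Balance tally, oxide-wise, from the weights as reported, at the basis given (oxide sums agree with the targets inside rounding margins):
  K2O: 152.1·0.6866 = 104.4 g (target 104.4 g)
  SiO2: 101.4·0.3268 + 612.2·0.9951 = 642.3 g (target 642.3 g)
  Al2O3: 62.42·0.6508 + 612.2·0.003000 = 42.46 g (target 42.46 g)
  ZrO2: 101.4·0.6722 = 68.16 g (target 68.16 g)
  ZnO: 143.0·0.9980 = 142.7 g (target 142.7 g)
Glass-mass bookkeeping: total batch − LOI = 1000 g (oxide target masses add up to 1000 g; against the stated basis, 1000 g — any gap is answer rounding).
Summing the batch: Σ batch = 1071 g; ignition loss, Σ(batch × LOI) = 71.02 g; as yield: glass ÷ batch → 93.37%.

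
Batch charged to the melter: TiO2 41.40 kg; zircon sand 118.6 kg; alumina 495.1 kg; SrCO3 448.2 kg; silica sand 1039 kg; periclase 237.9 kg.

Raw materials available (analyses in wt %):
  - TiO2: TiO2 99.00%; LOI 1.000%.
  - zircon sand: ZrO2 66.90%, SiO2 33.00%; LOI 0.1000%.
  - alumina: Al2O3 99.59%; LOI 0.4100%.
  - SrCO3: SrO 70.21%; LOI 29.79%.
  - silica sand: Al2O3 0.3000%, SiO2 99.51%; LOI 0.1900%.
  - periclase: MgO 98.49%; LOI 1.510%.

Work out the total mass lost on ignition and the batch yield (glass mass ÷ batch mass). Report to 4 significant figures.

Intermediates appear (rounded to four significant digits) in the working; the whole derivation holds full float precision at every stage — every reported figure takes a single rounding; derived quantities are computed in exact precision (net glass mass, the six compositions, totals, yield, LOI) from the batch weights on 2239 kg of glass, as written in the problem or the answer.
LOI of each material in turn:
  TiO2: 41.40 × 0.01000 = 0.4140 kg
  zircon sand: 118.6 × 0.001000 = 0.1186 kg
  alumina: 495.1 × 0.004100 = 2.030 kg
  SrCO3: 448.2 × 0.2979 = 133.5 kg
  silica sand: 1039 × 0.001900 = 1.974 kg
  periclase: 237.9 × 0.01510 = 3.592 kg
Total LOI = 141.6 kg
Glass = batch − LOI = 2380 − 141.6 = 2239 kg

LOI loss = 141.6 kg; glass = 2239 kg; yield = 94.05%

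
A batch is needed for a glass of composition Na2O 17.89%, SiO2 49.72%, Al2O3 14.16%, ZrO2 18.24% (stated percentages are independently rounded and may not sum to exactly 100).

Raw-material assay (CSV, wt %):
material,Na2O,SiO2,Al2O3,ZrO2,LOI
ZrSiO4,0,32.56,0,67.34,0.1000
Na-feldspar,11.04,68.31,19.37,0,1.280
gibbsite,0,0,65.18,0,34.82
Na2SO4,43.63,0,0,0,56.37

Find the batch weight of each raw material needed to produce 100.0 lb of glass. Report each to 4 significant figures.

Batch per 100.0 lb glass:
  ZrSiO4: 27.09 lb
  Na-feldspar: 59.88 lb
  gibbsite: 3.931 lb
  Na2SO4: 25.85 lb
Total batch = 116.8 lb; LOI loss = 16.73 lb; yield = 85.67%

In-progress results appear rounded to four significant digits alongside each step; the working math maintains full precision through every step — each reported figure is rounded only once; derived quantities are computed in full precision (the yield, totals, LOI, net glass mass, four oxide percentages) using the weight values for 100.0 lb of glass, as they appear in either problem or answer.
The oxide mass targets at 100.0 lb glass:
  Na2O: 17.89% × 100.0 = 17.89 lb
  SiO2: 49.72% × 100.0 = 49.72 lb
  Al2O3: 14.16% × 100.0 = 14.16 lb
  ZrO2: 18.24% × 100.0 = 18.24 lb
Per-oxide balance check from the weights as reported, against the basis in use (sums match the target masses modulo rounding of the values):
  Na2O: 59.88·0.1104 + 25.85·0.4363 = 17.89 lb (target 17.89 lb)
  SiO2: 27.09·0.3256 + 59.88·0.6831 = 49.72 lb (target 49.72 lb)
  Al2O3: 59.88·0.1937 + 3.931·0.6518 = 14.16 lb (target 14.16 lb)
  ZrO2: 27.09·0.6734 = 18.24 lb (target 18.24 lb)
Glass mass check: whole batch net of LOI = 100.0 lb (targets for the oxides total 100.0 lb; against the stated basis, 100.0 lb — gaps are rounding artifacts).
Adding the batch up: Σ batch = 116.8 lb; LOI removed, Σ of batch·LOI: 16.73 lb; yield, glass over the total, = 85.67%.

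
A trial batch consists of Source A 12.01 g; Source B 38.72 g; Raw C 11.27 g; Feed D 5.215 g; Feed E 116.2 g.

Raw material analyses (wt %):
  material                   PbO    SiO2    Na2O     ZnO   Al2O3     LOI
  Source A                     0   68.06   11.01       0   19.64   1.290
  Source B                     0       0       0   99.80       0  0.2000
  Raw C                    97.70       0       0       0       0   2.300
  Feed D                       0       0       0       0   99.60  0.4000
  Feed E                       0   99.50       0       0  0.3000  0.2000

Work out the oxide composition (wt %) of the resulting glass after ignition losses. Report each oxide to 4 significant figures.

Glass mass = 182.7 g (batch 183.4 − LOI 0.7448).
Composition: PbO 6.028%, SiO2 67.77%, Na2O 0.7239%, ZnO 21.15%, Al2O3 4.326%

Mid-chain values appear, with 4-significant-figure rounding, between the steps — every computation runs at exact precision at every stage; each reported number is rounded only once; all derived quantities are carried in exact precision (net glass mass, LOI, the yield, totals, the five compositions) from the batch weights on 182.7 g of glass as quoted within the problem or the answer.
What the batch supplies per oxide:
  PbO: 11.27·0.9770 = 11.01 g
  SiO2: 12.01·0.6806 + 116.2·0.9950 = 123.8 g
  Na2O: 12.01·0.1101 = 1.322 g
  ZnO: 38.72·0.9980 = 38.64 g
  Al2O3: 12.01·0.1964 + 5.215·0.9960 + 116.2·0.003000 = 7.902 g
LOI: 12.01·0.01290 + 38.72·0.002000 + 11.27·0.02300 + 5.215·0.004000 + 116.2·0.002000 = 0.7448 g
batch − LOI leaves glass = 183.4 − 0.7448 = 182.7 g (= Σ oxide masses)
oxide / glass × 100 gives the wt %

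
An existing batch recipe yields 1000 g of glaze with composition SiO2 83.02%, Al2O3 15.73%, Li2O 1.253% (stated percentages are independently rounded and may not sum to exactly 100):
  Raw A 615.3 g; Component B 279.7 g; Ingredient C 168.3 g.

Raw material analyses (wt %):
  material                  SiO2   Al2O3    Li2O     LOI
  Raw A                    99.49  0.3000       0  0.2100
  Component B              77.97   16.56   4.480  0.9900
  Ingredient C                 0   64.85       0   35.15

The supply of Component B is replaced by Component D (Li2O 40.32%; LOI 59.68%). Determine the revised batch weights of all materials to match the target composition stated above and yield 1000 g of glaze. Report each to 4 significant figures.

Revised batch per 1000 g glaze:
  Raw A: 834.5 g
  Component D: 31.08 g
  Ingredient C: 238.7 g
Total batch = 1104 g; LOI loss = 104.2 g

Every computation runs at full float precision at each step — rounding to 4 significant figures extends to every mid-chain value as displayed; exactly one rounding is applied to each reported result. Derived quantities are re-derived in exact precision (the yield, the totals, the three compositions, glass mass, LOI) using the weight values per 1000 g of glass, exactly as shown in question or answer.
Target oxide masses per 1000 g glaze:
  SiO2: 83.02% × 1000 = 830.2 g
  Al2O3: 15.73% × 1000 = 157.3 g
  Li2O: 1.253% × 1000 = 12.53 g
Per-oxide balance check using the reported weights, per the basis as stated (oxide sums agree with the targets inside rounding margins):
  SiO2: 834.5·0.9949 = 830.2 g (target 830.2 g)
  Al2O3: 834.5·0.003000 + 238.7·0.6485 = 157.3 g (target 157.3 g)
  Li2O: 31.08·0.4032 = 12.53 g (target 12.53 g)
Glass mass check: whole batch net of LOI = 1000 g (the targets, summed, come to 1000 g; versus the stated basis of 1000 g — a pure rounding effect).
Batch total: Σ batch = 1104 g; LOI loss = Σ batch·LOI = 104.2 g; glass ÷ batch gives a yield of 90.56%.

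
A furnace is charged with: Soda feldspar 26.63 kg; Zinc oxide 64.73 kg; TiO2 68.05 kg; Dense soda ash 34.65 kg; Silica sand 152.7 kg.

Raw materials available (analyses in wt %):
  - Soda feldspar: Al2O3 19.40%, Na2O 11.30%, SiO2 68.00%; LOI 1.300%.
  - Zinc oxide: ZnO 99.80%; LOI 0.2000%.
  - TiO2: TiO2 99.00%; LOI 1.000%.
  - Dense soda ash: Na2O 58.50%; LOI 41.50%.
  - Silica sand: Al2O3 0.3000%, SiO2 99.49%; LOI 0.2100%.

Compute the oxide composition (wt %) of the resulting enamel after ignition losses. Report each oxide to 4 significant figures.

Intermediates are printed, rounded to 4 significant figures, when written out. Every computation runs at full float precision from start to finish — every reported result is rounded only once — the derived quantities (totals, LOI, net glass mass, the yield, five oxide percentages) are rebuilt from the weighed amounts on 330.9 kg of glass at full float precision exactly as shown in problem or answer.
Oxide masses out of the charge:
  TiO2: 68.05·0.9900 = 67.37 kg
  ZnO: 64.73·0.9980 = 64.60 kg
  Al2O3: 26.63·0.1940 + 152.7·0.003000 = 5.624 kg
  Na2O: 26.63·0.1130 + 34.65·0.5850 = 23.28 kg
  SiO2: 26.63·0.6800 + 152.7·0.9949 = 170.0 kg
LOI: 26.63·0.01300 + 64.73·0.002000 + 68.05·0.01000 + 34.65·0.4150 + 152.7·0.002100 = 15.86 kg
batch − LOI leaves glass = 346.8 − 15.86 = 330.9 kg (the oxide masses sum to this)
wt %: oxide over glass, times 100

Glass mass = 330.9 kg (batch 346.8 − LOI 15.86).
Composition: TiO2 20.36%, ZnO 19.52%, Al2O3 1.700%, Na2O 7.035%, SiO2 51.38%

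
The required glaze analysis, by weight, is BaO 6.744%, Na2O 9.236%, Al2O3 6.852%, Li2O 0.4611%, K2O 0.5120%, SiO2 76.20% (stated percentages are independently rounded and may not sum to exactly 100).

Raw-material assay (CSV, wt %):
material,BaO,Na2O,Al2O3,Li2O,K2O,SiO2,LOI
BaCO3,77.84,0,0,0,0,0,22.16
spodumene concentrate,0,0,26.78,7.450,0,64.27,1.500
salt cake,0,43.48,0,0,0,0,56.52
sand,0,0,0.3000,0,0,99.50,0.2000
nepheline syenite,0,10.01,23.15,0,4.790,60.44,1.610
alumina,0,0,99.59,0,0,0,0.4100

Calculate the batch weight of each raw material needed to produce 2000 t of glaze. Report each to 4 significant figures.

Batch per 2000 t glaze:
  BaCO3: 173.3 t
  spodumene concentrate: 123.8 t
  salt cake: 375.6 t
  sand: 1322 t
  nepheline syenite: 213.8 t
  alumina: 50.64 t
Total batch = 2259 t; LOI loss = 258.8 t; yield = 88.54%

Full precision is maintained from first step to last. Intermediates are printed rounded to 4 significant figures alongside each step — every reported value includes exactly one rounding. Derived quantities are rebuilt at full precision (the totals, glass mass, yield, LOI, the six compositions) starting from the weights on 2000 t of glass, as set out in the problem or the answer.
Per-oxide target masses for 2000 t glaze:
  BaO: 6.744% × 2000 = 134.9 t
  Na2O: 9.236% × 2000 = 184.7 t
  Al2O3: 6.852% × 2000 = 137.0 t
  Li2O: 0.4611% × 2000 = 9.222 t
  K2O: 0.5120% × 2000 = 10.24 t
  SiO2: 76.20% × 2000 = 1524 t
Verifying the oxide balance applying the batch weights above, versus the basis set out (oxide sums agree with the targets given rounding of the digits):
  BaO: 173.3·0.7784 = 134.9 t (target 134.9 t)
  Na2O: 375.6·0.4348 + 213.8·0.1001 = 184.7 t (target 184.7 t)
  Al2O3: 123.8·0.2678 + 1322·0.003000 + 213.8·0.2315 + 50.64·0.9959 = 137.0 t (target 137.0 t)
  Li2O: 123.8·0.07450 = 9.223 t (target 9.222 t)
  K2O: 213.8·0.04790 = 10.24 t (target 10.24 t)
  SiO2: 123.8·0.6427 + 1322·0.9950 + 213.8·0.6044 = 1524 t (target 1524 t)
Glass-mass sanity pass: Σ batch − LOI loss = 2000 t (the targets, summed, come to 2000 t; stated basis 2000 t — rounding explains the deltas).
Whole-batch sum: Σ batch = 2259 t; the LOI term Σ batch·LOI equals 258.8 t; as yield: glass ÷ batch → 88.54%.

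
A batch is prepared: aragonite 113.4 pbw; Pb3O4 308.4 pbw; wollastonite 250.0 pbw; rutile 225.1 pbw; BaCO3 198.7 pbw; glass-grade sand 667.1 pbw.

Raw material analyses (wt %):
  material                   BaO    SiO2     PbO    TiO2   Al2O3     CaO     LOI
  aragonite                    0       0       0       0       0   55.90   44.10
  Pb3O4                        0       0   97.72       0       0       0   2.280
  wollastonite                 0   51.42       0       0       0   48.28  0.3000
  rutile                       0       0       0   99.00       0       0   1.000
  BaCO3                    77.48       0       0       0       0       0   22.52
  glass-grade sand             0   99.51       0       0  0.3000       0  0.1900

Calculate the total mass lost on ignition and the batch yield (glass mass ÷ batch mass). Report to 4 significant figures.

LOI loss = 106.1 pbw; glass = 1657 pbw; yield = 93.98%

Intermediates are printed, rounded to four significant digits, alongside each step; all arithmetic keeps exact precision at each step. Each reported result takes a single rounding; derived quantities, which include LOI, the yield, the totals, net glass mass, six oxide percentages, are computed at exact precision, exactly as shown in question or answer, starting from the weights on 1657 pbw of glass.
Material-by-material LOI:
  aragonite: 113.4 × 0.4410 = 50.01 pbw
  Pb3O4: 308.4 × 0.02280 = 7.032 pbw
  wollastonite: 250.0 × 0.003000 = 0.7500 pbw
  rutile: 225.1 × 0.01000 = 2.251 pbw
  BaCO3: 198.7 × 0.2252 = 44.75 pbw
  glass-grade sand: 667.1 × 0.001900 = 1.267 pbw
Total LOI = 106.1 pbw
Glass = batch − LOI = 1763 − 106.1 = 1657 pbw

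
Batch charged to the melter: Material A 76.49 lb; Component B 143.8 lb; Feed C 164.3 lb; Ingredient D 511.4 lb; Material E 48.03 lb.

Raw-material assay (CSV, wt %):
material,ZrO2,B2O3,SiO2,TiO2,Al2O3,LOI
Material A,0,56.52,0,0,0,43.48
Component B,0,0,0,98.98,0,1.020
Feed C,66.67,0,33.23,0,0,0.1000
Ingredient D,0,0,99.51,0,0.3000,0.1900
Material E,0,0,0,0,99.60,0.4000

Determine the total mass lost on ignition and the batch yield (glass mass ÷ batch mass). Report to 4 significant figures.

Exact precision is carried through the solve; the intermediate values are printed rounded to four significant figures in the printout — a single rounding produces each reported figure — derived quantities, which include the five compositions, yield, ignition loss, the totals, net glass mass, are carried in exact precision, as they appear in the problem or the answer, starting from the weights per 908.0 lb of glass.
LOI of each material in turn:
  Material A: 76.49 × 0.4348 = 33.26 lb
  Component B: 143.8 × 0.01020 = 1.467 lb
  Feed C: 164.3 × 0.001000 = 0.1643 lb
  Ingredient D: 511.4 × 0.001900 = 0.9717 lb
  Material E: 48.03 × 0.004000 = 0.1921 lb
Total LOI = 36.05 lb
Glass = batch − LOI = 944.0 − 36.05 = 908.0 lb

LOI loss = 36.05 lb; glass = 908.0 lb; yield = 96.18%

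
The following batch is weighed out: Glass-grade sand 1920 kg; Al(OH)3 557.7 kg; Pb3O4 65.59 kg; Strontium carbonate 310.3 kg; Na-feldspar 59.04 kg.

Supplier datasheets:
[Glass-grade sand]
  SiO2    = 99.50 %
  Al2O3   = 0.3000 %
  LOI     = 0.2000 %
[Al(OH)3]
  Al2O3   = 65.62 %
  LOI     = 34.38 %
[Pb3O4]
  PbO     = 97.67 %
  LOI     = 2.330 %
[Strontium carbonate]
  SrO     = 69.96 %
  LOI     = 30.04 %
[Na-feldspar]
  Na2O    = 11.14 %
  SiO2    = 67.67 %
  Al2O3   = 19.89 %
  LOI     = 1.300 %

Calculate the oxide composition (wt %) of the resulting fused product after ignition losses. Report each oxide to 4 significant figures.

Glass mass = 2622 kg (batch 2913 − LOI 291.1).
Composition: SrO 8.281%, Na2O 0.2509%, PbO 2.444%, SiO2 74.40%, Al2O3 14.63%

Mid-chain values appear (rounded to 4 significant figures) in the printout; each numeric step keeps full precision all the way through — every reported result takes a single rounding — the derived quantities, which include glass mass, the five compositions, totals, yield, LOI, are carried at full precision, precisely as stated by the question or the answer, starting from the weights per 2622 kg of glass.
Mass of each oxide from the mix:
  SrO: 310.3·0.6996 = 217.1 kg
  Na2O: 59.04·0.1114 = 6.577 kg
  PbO: 65.59·0.9767 = 64.06 kg
  SiO2: 1920·0.9950 + 59.04·0.6767 = 1950 kg
  Al2O3: 1920·0.003000 + 557.7·0.6562 + 59.04·0.1989 = 383.5 kg
LOI: 1920·0.002000 + 557.7·0.3438 + 65.59·0.02330 + 310.3·0.3004 + 59.04·0.01300 = 291.1 kg
Glass = total batch minus LOI = 2913 − 291.1 = 2622 kg (equal to the oxide-mass sum)
wt %: oxide over glass, times 100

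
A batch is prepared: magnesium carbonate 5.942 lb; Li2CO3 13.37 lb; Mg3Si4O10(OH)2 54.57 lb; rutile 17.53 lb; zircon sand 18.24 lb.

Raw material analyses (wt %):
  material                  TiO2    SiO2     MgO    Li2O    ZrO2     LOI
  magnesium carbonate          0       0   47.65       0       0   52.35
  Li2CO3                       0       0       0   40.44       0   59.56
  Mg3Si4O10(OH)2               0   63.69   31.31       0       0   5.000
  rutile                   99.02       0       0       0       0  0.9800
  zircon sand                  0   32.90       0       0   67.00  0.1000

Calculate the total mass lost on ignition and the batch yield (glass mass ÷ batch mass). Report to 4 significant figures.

Full float precision is kept end to end — in-progress results are shown, rounded to four significant digits, in the printout. Each reported result receives exactly one rounding. The derived quantities are computed using the weight values per 95.66 lb of glass at full float precision (totals, ignition loss, glass mass, the yield, five oxide percentages) exactly as shown in the problem or the answer.
LOI of each material in turn:
  magnesium carbonate: 5.942 × 0.5235 = 3.111 lb
  Li2CO3: 13.37 × 0.5956 = 7.963 lb
  Mg3Si4O10(OH)2: 54.57 × 0.05000 = 2.729 lb
  rutile: 17.53 × 0.009800 = 0.1718 lb
  zircon sand: 18.24 × 0.001000 = 0.01824 lb
Total LOI = 13.99 lb
Glass = batch − LOI = 109.7 − 13.99 = 95.66 lb

LOI loss = 13.99 lb; glass = 95.66 lb; yield = 87.24%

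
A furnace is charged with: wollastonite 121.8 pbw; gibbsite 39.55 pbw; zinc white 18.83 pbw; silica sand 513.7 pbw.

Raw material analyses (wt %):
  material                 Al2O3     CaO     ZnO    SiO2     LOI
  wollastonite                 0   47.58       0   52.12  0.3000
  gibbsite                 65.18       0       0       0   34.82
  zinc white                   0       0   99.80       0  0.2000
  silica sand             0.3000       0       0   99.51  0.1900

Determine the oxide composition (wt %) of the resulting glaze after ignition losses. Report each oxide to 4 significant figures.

Values along the way appear rounded to 4 significant figures across the worked steps — each numeric step holds full float precision in every operation — exactly one rounding lands on each reported value; the derived quantities are recomputed at full float precision (the four compositions, the yield, LOI, net glass mass, totals) using the weight values at 678.7 pbw of glass, exactly as shown in problem or answer.
Mass of each oxide from the mix:
  Al2O3: 39.55·0.6518 + 513.7·0.003000 = 27.32 pbw
  CaO: 121.8·0.4758 = 57.95 pbw
  ZnO: 18.83·0.9980 = 18.79 pbw
  SiO2: 121.8·0.5212 + 513.7·0.9951 = 574.7 pbw
LOI: 121.8·0.003000 + 39.55·0.3482 + 18.83·0.002000 + 513.7·0.001900 = 15.15 pbw
Glass = total batch minus LOI = 693.9 − 15.15 = 678.7 pbw (= Σ oxide masses)
percent share: oxide ÷ glass, ×100

Glass mass = 678.7 pbw (batch 693.9 − LOI 15.15).
Composition: Al2O3 4.025%, CaO 8.538%, ZnO 2.769%, SiO2 84.67%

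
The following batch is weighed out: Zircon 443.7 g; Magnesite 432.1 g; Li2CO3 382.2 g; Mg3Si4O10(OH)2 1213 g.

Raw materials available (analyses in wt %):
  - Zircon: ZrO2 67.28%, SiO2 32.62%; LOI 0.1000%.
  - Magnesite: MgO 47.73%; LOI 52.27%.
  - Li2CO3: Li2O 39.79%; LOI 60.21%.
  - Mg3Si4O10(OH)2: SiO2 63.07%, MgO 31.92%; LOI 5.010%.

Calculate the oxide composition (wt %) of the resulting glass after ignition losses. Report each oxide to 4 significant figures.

Glass mass = 1954 g (batch 2471 − LOI 517.2).
Composition: ZrO2 15.28%, SiO2 46.56%, Li2O 7.784%, MgO 30.37%

Working values appear rounded off to 4 significant figures when written out — the working math maintains full precision at each step. Each reported result receives exactly one rounding — all derived quantities, which include ignition loss, net glass mass, four oxide percentages, totals, yield, are carried in exact precision, as set out in the problem or the answer, from the weighed amounts on 1954 g of glass.
What the batch supplies per oxide:
  ZrO2: 443.7·0.6728 = 298.5 g
  SiO2: 443.7·0.3262 + 1213·0.6307 = 909.8 g
  Li2O: 382.2·0.3979 = 152.1 g
  MgO: 432.1·0.4773 + 1213·0.3192 = 593.4 g
LOI: 443.7·0.001000 + 432.1·0.5227 + 382.2·0.6021 + 1213·0.05010 = 517.2 g
The glass mass, total less LOI, = 2471 − 517.2 = 1954 g (equal to the oxide-mass sum)
percent by weight: oxide/glass ×100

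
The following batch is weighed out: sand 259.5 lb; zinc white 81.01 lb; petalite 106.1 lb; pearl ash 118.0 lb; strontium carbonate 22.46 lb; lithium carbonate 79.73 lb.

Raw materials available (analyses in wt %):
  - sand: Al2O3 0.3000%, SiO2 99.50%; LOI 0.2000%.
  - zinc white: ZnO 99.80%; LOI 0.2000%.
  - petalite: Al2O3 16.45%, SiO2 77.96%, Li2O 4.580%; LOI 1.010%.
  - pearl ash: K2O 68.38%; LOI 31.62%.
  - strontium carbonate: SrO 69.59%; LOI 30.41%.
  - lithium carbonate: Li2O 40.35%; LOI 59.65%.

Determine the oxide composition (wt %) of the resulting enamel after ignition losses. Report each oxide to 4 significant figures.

Glass mass = 573.3 lb (batch 666.8 − LOI 93.45).
Composition: ZnO 14.10%, K2O 14.07%, Al2O3 3.180%, SiO2 59.46%, Li2O 6.459%, SrO 2.726%

The working math holds full precision in all steps — rounding to four significant digits extends to every intermediate as shown — each reported value is rounded exactly once; the derived quantities (the totals, the six compositions, ignition loss, yield, glass mass) are computed from the weighed amounts at 573.3 lb of glass at full precision as quoted within question or answer.
Mass of each oxide from the mix:
  ZnO: 81.01·0.9980 = 80.85 lb
  K2O: 118.0·0.6838 = 80.69 lb
  Al2O3: 259.5·0.003000 + 106.1·0.1645 = 18.23 lb
  SiO2: 259.5·0.9950 + 106.1·0.7796 = 340.9 lb
  Li2O: 106.1·0.04580 + 79.73·0.4035 = 37.03 lb
  SrO: 22.46·0.6959 = 15.63 lb
LOI: 259.5·0.002000 + 81.01·0.002000 + 106.1·0.01010 + 118.0·0.3162 + 22.46·0.3041 + 79.73·0.5965 = 93.45 lb
Glass mass = batch − LOI = 666.8 − 93.45 = 573.3 lb (consistent with Σ oxide mass)
wt % = oxide mass / glass mass × 100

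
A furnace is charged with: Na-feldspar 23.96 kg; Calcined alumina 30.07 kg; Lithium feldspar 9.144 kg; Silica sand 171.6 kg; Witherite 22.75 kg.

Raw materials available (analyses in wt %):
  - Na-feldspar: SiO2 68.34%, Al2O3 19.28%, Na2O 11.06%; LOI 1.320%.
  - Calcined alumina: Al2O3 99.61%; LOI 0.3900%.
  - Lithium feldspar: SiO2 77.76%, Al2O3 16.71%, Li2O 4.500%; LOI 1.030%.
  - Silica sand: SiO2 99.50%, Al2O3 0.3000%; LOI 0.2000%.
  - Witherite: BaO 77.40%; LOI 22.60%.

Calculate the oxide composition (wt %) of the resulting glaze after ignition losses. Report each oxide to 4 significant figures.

Every computation carries full float precision through every step — the intermediate values are printed (rounded to 4 significant digits) across the worked steps. Each reported figure receives exactly one rounding; the derived quantities are re-derived in full precision (five oxide percentages, LOI, the yield, glass mass, the totals) using the weight values at 251.5 kg of glass, exactly as shown in question or answer.
What the batch supplies per oxide:
  SiO2: 23.96·0.6834 + 9.144·0.7776 + 171.6·0.9950 = 194.2 kg
  BaO: 22.75·0.7740 = 17.61 kg
  Al2O3: 23.96·0.1928 + 30.07·0.9961 + 9.144·0.1671 + 171.6·0.003000 = 36.61 kg
  Na2O: 23.96·0.1106 = 2.650 kg
  Li2O: 9.144·0.04500 = 0.4115 kg
LOI: 23.96·0.01320 + 30.07·0.003900 + 9.144·0.01030 + 171.6·0.002000 + 22.75·0.2260 = 6.012 kg
Net of LOI, the glass mass = 257.5 − 6.012 = 251.5 kg (the oxide masses sum to this)
percent share: oxide ÷ glass, ×100

Glass mass = 251.5 kg (batch 257.5 − LOI 6.012).
Composition: SiO2 77.22%, BaO 7.001%, Al2O3 14.56%, Na2O 1.054%, Li2O 0.1636%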